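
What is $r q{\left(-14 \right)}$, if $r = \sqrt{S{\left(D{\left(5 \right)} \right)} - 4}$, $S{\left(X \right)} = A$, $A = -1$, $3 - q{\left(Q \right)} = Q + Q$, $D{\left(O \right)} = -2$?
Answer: $31 i \sqrt{5} \approx 69.318 i$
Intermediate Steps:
$q{\left(Q \right)} = 3 - 2 Q$ ($q{\left(Q \right)} = 3 - \left(Q + Q\right) = 3 - 2 Q$)
$S{\left(X \right)} = -1$
$r = i \sqrt{5}$ ($r = \sqrt{-1 - 4} = \sqrt{-5} = i \sqrt{5} \approx 2.2361 i$)
$r q{\left(-14 \right)} = i \sqrt{5} \left(3 - -28\right) = i \sqrt{5} \left(3 + 28\right) = i \sqrt{5} \cdot 31 = 31 i \sqrt{5}$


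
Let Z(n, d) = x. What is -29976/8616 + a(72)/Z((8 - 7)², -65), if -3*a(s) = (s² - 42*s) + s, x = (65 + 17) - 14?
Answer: -88007/6103 ≈ -14.420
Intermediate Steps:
x = 68 (x = 82 - 14 = 68)
Z(n, d) = 68
a(s) = -s²/3 + 41*s/3 (a(s) = -((s² - 42*s) + s)/3 = -(s² - 41*s)/3 = -s²/3 + 41*s/3)
-29976/8616 + a(72)/Z((8 - 7)², -65) = -29976/8616 + ((⅓)*72*(41 - 1*72))/68 = -29976*1/8616 + ((⅓)*72*(41 - 72))*(1/68) = -1249/359 + ((⅓)*72*(-31))*(1/68) = -1249/359 - 744*1/68 = -1249/359 - 186/17 = -88007/6103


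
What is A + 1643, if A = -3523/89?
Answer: 142704/89 ≈ 1603.4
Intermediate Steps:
A = -3523/89 (A = -3523*1/89 = -3523/89 ≈ -39.584)
A + 1643 = -3523/89 + 1643 = 142704/89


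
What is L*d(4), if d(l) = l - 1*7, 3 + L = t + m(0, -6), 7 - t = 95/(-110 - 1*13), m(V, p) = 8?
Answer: -1571/41 ≈ -38.317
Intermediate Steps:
t = 956/123 (t = 7 - 95/(-110 - 1*13) = 7 - 95/(-110 - 13) = 7 - 95/(-123) = 7 - 95*(-1)/123 = 7 - 1*(-95/123) = 7 + 95/123 = 956/123 ≈ 7.7724)
L = 1571/123 (L = -3 + (956/123 + 8) = -3 + 1940/123 = 1571/123 ≈ 12.772)
d(l) = -7 + l (d(l) = l - 7 = -7 + l)
L*d(4) = 1571*(-7 + 4)/123 = (1571/123)*(-3) = -1571/41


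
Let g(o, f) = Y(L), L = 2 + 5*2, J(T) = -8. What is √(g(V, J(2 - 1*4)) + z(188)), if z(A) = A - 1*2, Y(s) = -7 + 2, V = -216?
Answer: √181 ≈ 13.454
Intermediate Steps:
L = 12 (L = 2 + 10 = 12)
Y(s) = -5
g(o, f) = -5
z(A) = -2 + A (z(A) = A - 2 = -2 + A)
√(g(V, J(2 - 1*4)) + z(188)) = √(-5 + (-2 + 188)) = √(-5 + 186) = √181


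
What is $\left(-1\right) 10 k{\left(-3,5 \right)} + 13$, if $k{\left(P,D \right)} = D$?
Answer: $-37$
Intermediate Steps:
$\left(-1\right) 10 k{\left(-3,5 \right)} + 13 = \left(-1\right) 10 \cdot 5 + 13 = \left(-10\right) 5 + 13 = -50 + 13 = -37$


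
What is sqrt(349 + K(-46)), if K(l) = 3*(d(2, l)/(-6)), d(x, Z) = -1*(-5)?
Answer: 3*sqrt(154)/2 ≈ 18.615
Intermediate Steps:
d(x, Z) = 5
K(l) = -5/2 (K(l) = 3*(5/(-6)) = 3*(5*(-1/6)) = 3*(-5/6) = -5/2)
sqrt(349 + K(-46)) = sqrt(349 - 5/2) = sqrt(693/2) = 3*sqrt(154)/2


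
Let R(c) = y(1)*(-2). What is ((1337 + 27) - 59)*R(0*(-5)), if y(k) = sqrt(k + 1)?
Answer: -2610*sqrt(2) ≈ -3691.1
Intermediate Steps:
y(k) = sqrt(1 + k)
R(c) = -2*sqrt(2) (R(c) = sqrt(1 + 1)*(-2) = sqrt(2)*(-2) = -2*sqrt(2))
((1337 + 27) - 59)*R(0*(-5)) = ((1337 + 27) - 59)*(-2*sqrt(2)) = (1364 - 59)*(-2*sqrt(2)) = 1305*(-2*sqrt(2)) = -2610*sqrt(2)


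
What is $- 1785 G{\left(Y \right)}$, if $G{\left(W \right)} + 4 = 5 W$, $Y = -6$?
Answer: $60690$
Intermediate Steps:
$G{\left(W \right)} = -4 + 5 W$
$- 1785 G{\left(Y \right)} = - 1785 \left(-4 + 5 \left(-6\right)\right) = - 1785 \left(-4 - 30\right) = \left(-1785\right) \left(-34\right) = 60690$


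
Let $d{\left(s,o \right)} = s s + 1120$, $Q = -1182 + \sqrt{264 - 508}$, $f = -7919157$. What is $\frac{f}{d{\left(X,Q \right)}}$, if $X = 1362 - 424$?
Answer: $- \frac{7919157}{880964} \approx -8.9892$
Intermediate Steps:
$X = 938$ ($X = 1362 - 424 = 938$)
$Q = -1182 + 2 i \sqrt{61}$ ($Q = -1182 + \sqrt{-244} = -1182 + 2 i \sqrt{61} \approx -1182.0 + 15.62 i$)
$d{\left(s,o \right)} = 1120 + s^{2}$ ($d{\left(s,o \right)} = s^{2} + 1120 = 1120 + s^{2}$)
$\frac{f}{d{\left(X,Q \right)}} = - \frac{7919157}{1120 + 938^{2}} = - \frac{7919157}{1120 + 879844} = - \frac{7919157}{880964}$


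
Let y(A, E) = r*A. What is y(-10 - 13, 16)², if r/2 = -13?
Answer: 357604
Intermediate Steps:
r = -26 (r = 2*(-13) = -26)
y(A, E) = -26*A
y(-10 - 13, 16)² = (-26*(-10 - 13))² = (-26*(-23))² = 598² = 357604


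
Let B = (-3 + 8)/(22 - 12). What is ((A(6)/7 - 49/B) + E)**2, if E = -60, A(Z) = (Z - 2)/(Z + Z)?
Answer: 11002489/441 ≈ 24949.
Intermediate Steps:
A(Z) = (-2 + Z)/(2*Z) (A(Z) = (-2 + Z)/((2*Z)) = (-2 + Z)*(1/(2*Z)) = (-2 + Z)/(2*Z))
B = 1/2 (B = 5/10 = 5*(1/10) = 1/2 ≈ 0.50000)
((A(6)/7 - 49/B) + E)**2 = ((((1/2)*(-2 + 6)/6)/7 - 49/1/2) - 60)**2 = ((((1/2)*(1/6)*4)*(1/7) - 49*2) - 60)**2 = (((1/3)*(1/7) - 98) - 60)**2 = ((1/21 - 98) - 60)**2 = (-2057/21 - 60)**2 = (-3317/21)**2 = 11002489/441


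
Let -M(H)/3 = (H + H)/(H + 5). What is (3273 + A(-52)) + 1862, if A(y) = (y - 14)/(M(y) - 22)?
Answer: 3457406/673 ≈ 5137.3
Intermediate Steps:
M(H) = -6*H/(5 + H) (M(H) = -3*(H + H)/(H + 5) = -3*2*H/(5 + H) = -6*H/(5 + H))
A(y) = (-14 + y)/(-22 - 6*y/(5 + y)) (A(y) = (y - 14)/(-6*y/(5 + y) - 22) = (-14 + y)/(-22 - 6*y/(5 + y)))
(3273 + A(-52)) + 1862 = (3273 - (-14 - 52)*(5 - 52)/(110 + 28*(-52))) + 1862 = (3273 - 1*(-66)*(-47)/(110 - 1456)) + 1862 = (3273 - 1*(-66)*(-47)/(-1346)) + 1862 = (3273 - 1*(-1/1346)*(-66)*(-47)) + 1862 = (3273 + 1551/673) + 1862 = 2204280/673 + 1862 = 3457406/673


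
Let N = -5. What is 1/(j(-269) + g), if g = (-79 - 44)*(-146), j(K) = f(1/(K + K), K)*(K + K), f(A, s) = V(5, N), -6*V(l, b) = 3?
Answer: 1/18227 ≈ 5.4864e-5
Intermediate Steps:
V(l, b) = -½ (V(l, b) = -⅙*3 = -½)
f(A, s) = -½
j(K) = -K (j(K) = -(K + K)/2 = -K)
g = 17958 (g = -123*(-146) = 17958)
1/(j(-269) + g) = 1/(-1*(-269) + 17958) = 1/(269 + 17958) = 1/18227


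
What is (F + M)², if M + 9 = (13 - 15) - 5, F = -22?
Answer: 1444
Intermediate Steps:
M = -16 (M = -9 + ((13 - 15) - 5) = -9 + (-2 - 5) = -9 - 7 = -16)
(F + M)² = (-22 - 16)² = (-38)² = 1444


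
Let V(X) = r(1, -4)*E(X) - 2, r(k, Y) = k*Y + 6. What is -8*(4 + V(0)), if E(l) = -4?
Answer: 48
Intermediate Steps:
r(k, Y) = 6 + Y*k (r(k, Y) = Y*k + 6 = 6 + Y*k)
V(X) = -10 (V(X) = (6 - 4*1)*(-4) - 2 = (6 - 4)*(-4) - 2 = 2*(-4) - 2 = -8 - 2 = -10)
-8*(4 + V(0)) = -8*(4 - 10) = -8*(-6) = 48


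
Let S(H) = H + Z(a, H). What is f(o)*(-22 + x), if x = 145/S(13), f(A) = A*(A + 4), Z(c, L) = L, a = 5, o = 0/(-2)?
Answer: 0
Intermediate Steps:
o = 0 (o = 0*(-½) = 0)
f(A) = A*(4 + A)
S(H) = 2*H (S(H) = H + H = 2*H)
x = 145/26 (x = 145/((2*13)) = 145/26 ≈ 5.5769)
f(o)*(-22 + x) = (0*(4 + 0))*(-22 + 145/26) = (0*4)*(-427/26) = 0*(-427/26) = 0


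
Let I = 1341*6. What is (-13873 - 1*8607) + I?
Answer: -14434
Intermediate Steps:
I = 8046
(-13873 - 1*8607) + I = (-13873 - 1*8607) + 8046 = (-13873 - 8607) + 8046 = -22480 + 8046 = -14434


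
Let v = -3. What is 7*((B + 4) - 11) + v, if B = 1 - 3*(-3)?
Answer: 18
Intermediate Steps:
B = 10 (B = 1 + 9 = 10)
7*((B + 4) - 11) + v = 7*((10 + 4) - 11) - 3 = 7*(14 - 11) - 3 = 7*3 - 3 = 21 - 3 = 18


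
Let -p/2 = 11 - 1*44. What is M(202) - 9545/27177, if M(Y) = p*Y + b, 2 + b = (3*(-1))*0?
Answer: 362259865/27177 ≈ 13330.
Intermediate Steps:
p = 66 (p = -2*(11 - 1*44) = -2*(11 - 44) = -2*(-33) = 66)
b = -2 (b = -2 + (3*(-1))*0 = -2 - 3*0 = -2 + 0 = -2)
M(Y) = -2 + 66*Y (M(Y) = 66*Y - 2 = -2 + 66*Y)
M(202) - 9545/27177 = (-2 + 66*202) - 9545/27177 = (-2 + 13332) - 9545/27177 = 13330 - 1*9545/27177 = 13330 - 9545/27177 = 362259865/27177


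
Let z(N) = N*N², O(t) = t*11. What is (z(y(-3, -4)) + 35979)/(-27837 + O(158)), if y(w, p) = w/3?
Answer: -35978/26099 ≈ -1.3785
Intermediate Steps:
O(t) = 11*t
y(w, p) = w/3 (y(w, p) = w*(⅓) = w/3)
z(N) = N³
(z(y(-3, -4)) + 35979)/(-27837 + O(158)) = (((⅓)*(-3))³ + 35979)/(-27837 + 11*158) = ((-1)³ + 35979)/(-27837 + 1738) = (-1 + 35979)/(-26099) = 35978*(-1/26099) = -35978/26099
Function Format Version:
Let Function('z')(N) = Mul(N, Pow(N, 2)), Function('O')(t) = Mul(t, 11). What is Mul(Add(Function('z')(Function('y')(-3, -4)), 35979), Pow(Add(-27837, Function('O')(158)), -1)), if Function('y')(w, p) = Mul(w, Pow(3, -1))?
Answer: Rational(-35978, 26099) ≈ -1.3785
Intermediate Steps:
Function('O')(t) = Mul(11, t)
Function('y')(w, p) = Mul(Rational(1, 3), w) (Function('y')(w, p) = Mul(w, Rational(1, 3)) = Mul(Rational(1, 3), w))
Function('z')(N) = Pow(N, 3)
Mul(Add(Function('z')(Function('y')(-3, -4)), 35979), Pow(Add(-27837, Function('O')(158)), -1)) = Mul(Add(Pow(Mul(Rational(1, 3), -3), 3), 35979), Pow(Add(-27837, Mul(11, 158)), -1)) = Mul(Add(Pow(-1, 3), 35979), Pow(Add(-27837, 1738), -1)) = Mul(Add(-1, 35979), Pow(-26099, -1)) = Mul(35978, Rational(-1, 26099)) = Rational(-35978, 26099)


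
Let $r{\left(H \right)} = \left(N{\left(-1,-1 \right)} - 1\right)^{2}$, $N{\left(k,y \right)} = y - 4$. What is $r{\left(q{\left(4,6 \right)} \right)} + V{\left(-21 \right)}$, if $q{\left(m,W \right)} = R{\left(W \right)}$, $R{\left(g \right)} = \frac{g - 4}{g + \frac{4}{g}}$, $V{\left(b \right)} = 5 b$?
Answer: $-69$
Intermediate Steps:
$R{\left(g \right)} = \frac{-4 + g}{g + \frac{4}{g}}$
$q{\left(m,W \right)} = \frac{W \left(-4 + W\right)}{4 + W^{2}}$
$N{\left(k,y \right)} = -4 + y$ ($N{\left(k,y \right)} = y - 4 = -4 + y$)
$r{\left(H \right)} = 36$ ($r{\left(H \right)} = \left(\left(-4 - 1\right) - 1\right)^{2} = \left(-5 - 1\right)^{2} = \left(-6\right)^{2} = 36$)
$r{\left(q{\left(4,6 \right)} \right)} + V{\left(-21 \right)} = 36 + 5 \left(-21\right) = 36 - 105 = -69$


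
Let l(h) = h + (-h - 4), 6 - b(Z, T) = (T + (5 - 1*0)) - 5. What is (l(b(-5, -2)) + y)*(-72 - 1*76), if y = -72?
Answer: 11248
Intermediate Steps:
b(Z, T) = 6 - T (b(Z, T) = 6 - ((T + (5 - 1*0)) - 5) = 6 - ((T + (5 + 0)) - 5) = 6 - ((T + 5) - 5) = 6 - ((5 + T) - 5) = 6 - T)
l(h) = -4 (l(h) = h + (-4 - h) = -4)
(l(b(-5, -2)) + y)*(-72 - 1*76) = (-4 - 72)*(-72 - 1*76) = -76*(-72 - 76) = -76*(-148) = 11248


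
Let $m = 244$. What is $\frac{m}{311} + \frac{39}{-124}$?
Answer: $\frac{18127}{38564} \approx 0.47005$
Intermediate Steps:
$\frac{m}{311} + \frac{39}{-124} = \frac{244}{311} + \frac{39}{-124} = 244 \cdot \frac{1}{311} + 39 \left(- \frac{1}{124}\right) = \frac{244}{311} - \frac{39}{124} = \frac{18127}{38564}$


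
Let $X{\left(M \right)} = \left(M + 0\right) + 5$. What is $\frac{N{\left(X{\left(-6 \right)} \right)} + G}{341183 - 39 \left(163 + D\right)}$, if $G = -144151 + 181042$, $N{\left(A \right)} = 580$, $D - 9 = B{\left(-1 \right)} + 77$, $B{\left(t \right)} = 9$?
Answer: $\frac{5353}{47303} \approx 0.11316$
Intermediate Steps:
$D = 95$ ($D = 9 + \left(9 + 77\right) = 9 + 86 = 95$)
$X{\left(M \right)} = 5 + M$ ($X{\left(M \right)} = M + 5 = 5 + M$)
$G = 36891$
$\frac{N{\left(X{\left(-6 \right)} \right)} + G}{341183 - 39 \left(163 + D\right)} = \frac{580 + 36891}{341183 - 39 \left(163 + 95\right)} = \frac{37471}{341183 - 10062} = \frac{37471}{331121} = 37471 \cdot \frac{1}{331121} = \frac{5353}{47303}$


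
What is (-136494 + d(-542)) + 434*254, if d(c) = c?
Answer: -26800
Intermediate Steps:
(-136494 + d(-542)) + 434*254 = (-136494 - 542) + 434*254 = -137036 + 110236 = -26800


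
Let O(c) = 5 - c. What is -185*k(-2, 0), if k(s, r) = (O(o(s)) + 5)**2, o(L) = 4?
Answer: -6660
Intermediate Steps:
k(s, r) = 36 (k(s, r) = ((5 - 1*4) + 5)**2 = ((5 - 4) + 5)**2 = (1 + 5)**2 = 6**2 = 36)
-185*k(-2, 0) = -185*36 = -6660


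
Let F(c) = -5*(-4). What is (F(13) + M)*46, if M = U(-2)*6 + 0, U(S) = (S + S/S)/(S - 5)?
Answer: 6716/7 ≈ 959.43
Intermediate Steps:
U(S) = (1 + S)/(-5 + S) (U(S) = (S + 1)/(-5 + S) = (1 + S)/(-5 + S))
F(c) = 20
M = 6/7 (M = ((1 - 2)/(-5 - 2))*6 + 0 = (-1/(-7))*6 + 0 = -1/7*(-1)*6 + 0 = (1/7)*6 + 0 = 6/7 + 0 = 6/7 ≈ 0.85714)
(F(13) + M)*46 = (20 + 6/7)*46 = (146/7)*46 = 6716/7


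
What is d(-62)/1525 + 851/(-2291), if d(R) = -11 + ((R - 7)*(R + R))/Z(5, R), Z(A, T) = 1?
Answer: 3655764/698755 ≈ 5.2318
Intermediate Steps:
d(R) = -11 + 2*R*(-7 + R) (d(R) = -11 + ((R - 7)*(R + R))/1 = -11 + ((-7 + R)*(2*R))*1 = -11 + (2*R*(-7 + R))*1 = -11 + 2*R*(-7 + R))
d(-62)/1525 + 851/(-2291) = (-11 - 14*(-62) + 2*(-62)²)/1525 + 851/(-2291) = (-11 + 868 + 2*3844)*(1/1525) + 851*(-1/2291) = (-11 + 868 + 7688)*(1/1525) - 851/2291 = 8545*(1/1525) - 851/2291 = 1709/305 - 851/2291 = 3655764/698755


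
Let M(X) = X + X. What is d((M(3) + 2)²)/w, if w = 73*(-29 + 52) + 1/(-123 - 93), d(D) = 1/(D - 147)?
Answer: -216/30101029 ≈ -7.1758e-6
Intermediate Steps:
M(X) = 2*X
d(D) = 1/(-147 + D)
w = 362663/216 (w = 73*23 + 1/(-216) = 1679 - 1/216 = 362663/216 ≈ 1679.0)
d((M(3) + 2)²)/w = 1/((-147 + (2*3 + 2)²)*(362663/216)) = (216/362663)/(-147 + (6 + 2)²) = (216/362663)/(-147 + 8²) = (216/362663)/(-147 + 64) = (216/362663)/(-83) = -1/83*216/362663 = -216/30101029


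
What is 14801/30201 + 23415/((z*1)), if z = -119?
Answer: -100770728/513417 ≈ -196.27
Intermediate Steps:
14801/30201 + 23415/((z*1)) = 14801/30201 + 23415/((-119*1)) = 14801*(1/30201) + 23415/(-119) = 14801/30201 + 23415*(-1/119) = 14801/30201 - 3345/17 = -100770728/513417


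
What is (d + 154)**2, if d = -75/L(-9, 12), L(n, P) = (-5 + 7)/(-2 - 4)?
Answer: 143641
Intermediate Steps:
L(n, P) = -1/3 (L(n, P) = 2/(-6) = 2*(-1/6) = -1/3)
d = 225 (d = -75/(-1/3) = -75*(-3) = 225)
(d + 154)**2 = (225 + 154)**2 = 379**2 = 143641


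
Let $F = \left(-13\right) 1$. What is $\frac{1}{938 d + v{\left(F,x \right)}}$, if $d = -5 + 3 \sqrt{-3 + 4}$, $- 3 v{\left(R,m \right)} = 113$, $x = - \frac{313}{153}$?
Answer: $- \frac{3}{5741} \approx -0.00052256$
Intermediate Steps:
$F = -13$
$x = - \frac{313}{153}$ ($x = \left(-313\right) \frac{1}{153} = - \frac{313}{153} \approx -2.0458$)
$v{\left(R,m \right)} = - \frac{113}{3}$ ($v{\left(R,m \right)} = \left(- \frac{1}{3}\right) 113 = - \frac{113}{3}$)
$d = -2$ ($d = -5 + 3 \sqrt{1} = -5 + 3 \cdot 1 = -5 + 3 = -2$)
$\frac{1}{938 d + v{\left(F,x \right)}} = \frac{1}{938 \left(-2\right) - \frac{113}{3}} = \frac{1}{-1876 - \frac{113}{3}} = \frac{1}{- \frac{5741}{3}} = - \frac{3}{5741}$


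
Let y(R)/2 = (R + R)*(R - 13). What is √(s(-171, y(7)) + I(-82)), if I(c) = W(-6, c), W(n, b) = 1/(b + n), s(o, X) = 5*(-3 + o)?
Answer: I*√1684342/44 ≈ 29.496*I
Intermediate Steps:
y(R) = 4*R*(-13 + R) (y(R) = 2*((R + R)*(R - 13)) = 2*((2*R)*(-13 + R)) = 2*(2*R*(-13 + R)) = 4*R*(-13 + R))
s(o, X) = -15 + 5*o
I(c) = 1/(-6 + c) (I(c) = 1/(c - 6) = 1/(-6 + c))
√(s(-171, y(7)) + I(-82)) = √((-15 + 5*(-171)) + 1/(-6 - 82)) = √((-15 - 855) + 1/(-88)) = √(-870 - 1/88) = √(-76561/88) = I*√1684342/44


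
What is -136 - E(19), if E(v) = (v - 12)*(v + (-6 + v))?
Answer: -360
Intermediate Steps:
E(v) = (-12 + v)*(-6 + 2*v)
-136 - E(19) = -136 - (72 - 30*19 + 2*19²) = -136 - (72 - 570 + 2*361) = -136 - (72 - 570 + 722) = -136 - 1*224 = -136 - 224 = -360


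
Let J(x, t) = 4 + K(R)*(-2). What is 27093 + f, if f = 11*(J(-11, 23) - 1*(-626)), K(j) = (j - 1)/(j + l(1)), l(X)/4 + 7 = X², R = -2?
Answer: 442266/13 ≈ 34020.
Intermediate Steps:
l(X) = -28 + 4*X²
K(j) = (-1 + j)/(-24 + j) (K(j) = (j - 1)/(j + (-28 + 4*1²)) = (-1 + j)/(j + (-28 + 4*1)) = (-1 + j)/(j + (-28 + 4)) = (-1 + j)/(j - 24) = (-1 + j)/(-24 + j))
J(x, t) = 49/13 (J(x, t) = 4 + ((-1 - 2)/(-24 - 2))*(-2) = 4 + (-3/(-26))*(-2) = 4 - 1/26*(-3)*(-2) = 4 + (3/26)*(-2) = 4 - 3/13 = 49/13)
f = 90057/13 (f = 11*(49/13 - 1*(-626)) = 11*(49/13 + 626) = 11*(8187/13) = 90057/13 ≈ 6927.5)
27093 + f = 27093 + 90057/13 = 442266/13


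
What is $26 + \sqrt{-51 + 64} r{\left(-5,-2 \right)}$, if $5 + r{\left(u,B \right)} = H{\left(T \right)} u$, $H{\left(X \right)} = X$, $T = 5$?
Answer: $26 - 30 \sqrt{13} \approx -82.167$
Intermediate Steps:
$r{\left(u,B \right)} = -5 + 5 u$
$26 + \sqrt{-51 + 64} r{\left(-5,-2 \right)} = 26 + \sqrt{-51 + 64} \left(-5 + 5 \left(-5\right)\right) = 26 + \sqrt{13} \left(-5 - 25\right) = 26 + \sqrt{13} \left(-30\right) = 26 - 30 \sqrt{13}$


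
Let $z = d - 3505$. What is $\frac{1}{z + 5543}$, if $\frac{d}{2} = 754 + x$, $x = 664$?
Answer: $\frac{1}{4874} \approx 0.00020517$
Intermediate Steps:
$d = 2836$ ($d = 2 \left(754 + 664\right) = 2 \cdot 1418 = 2836$)
$z = -669$ ($z = 2836 - 3505 = -669$)
$\frac{1}{z + 5543} = \frac{1}{-669 + 5543} = \frac{1}{4874}$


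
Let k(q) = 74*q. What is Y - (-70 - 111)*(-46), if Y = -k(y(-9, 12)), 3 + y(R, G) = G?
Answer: -8992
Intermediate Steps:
y(R, G) = -3 + G
Y = -666 (Y = -74*(-3 + 12) = -74*9 = -1*666 = -666)
Y - (-70 - 111)*(-46) = -666 - (-70 - 111)*(-46) = -666 - (-181)*(-46) = -666 - 1*8326 = -666 - 8326 = -8992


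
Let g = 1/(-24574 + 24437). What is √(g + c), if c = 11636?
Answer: √218395947/137 ≈ 107.87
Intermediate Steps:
g = -1/137 (g = 1/(-137) = -1/137 ≈ -0.0072993)
√(g + c) = √(-1/137 + 11636) = √(1594131/137) = √218395947/137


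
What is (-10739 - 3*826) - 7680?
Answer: -20897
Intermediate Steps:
(-10739 - 3*826) - 7680 = (-10739 - 2478) - 7680 = -13217 - 7680 = -20897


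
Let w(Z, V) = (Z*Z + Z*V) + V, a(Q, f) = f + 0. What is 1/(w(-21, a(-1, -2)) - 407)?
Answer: 1/74 ≈ 0.013514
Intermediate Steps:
a(Q, f) = f
w(Z, V) = V + Z**2 + V*Z (w(Z, V) = (Z**2 + V*Z) + V = V + Z**2 + V*Z)
1/(w(-21, a(-1, -2)) - 407) = 1/((-2 + (-21)**2 - 2*(-21)) - 407) = 1/((-2 + 441 + 42) - 407) = 1/(481 - 407) = 1/74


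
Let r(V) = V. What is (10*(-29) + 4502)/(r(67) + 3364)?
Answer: 4212/3431 ≈ 1.2276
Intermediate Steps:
(10*(-29) + 4502)/(r(67) + 3364) = (10*(-29) + 4502)/(67 + 3364) = (-290 + 4502)/3431 = 4212*(1/3431) = 4212/3431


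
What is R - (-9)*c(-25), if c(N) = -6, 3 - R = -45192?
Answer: 45141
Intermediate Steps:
R = 45195 (R = 3 - 1*(-45192) = 3 + 45192 = 45195)
R - (-9)*c(-25) = 45195 - (-9)*(-6) = 45195 - 1*54 = 45195 - 54 = 45141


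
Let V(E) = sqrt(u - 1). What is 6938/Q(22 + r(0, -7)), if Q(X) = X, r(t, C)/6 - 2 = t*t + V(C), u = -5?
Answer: 58973/343 - 10407*I*sqrt(6)/343 ≈ 171.93 - 74.32*I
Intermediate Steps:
V(E) = I*sqrt(6) (V(E) = sqrt(-5 - 1) = sqrt(-6) = I*sqrt(6))
r(t, C) = 12 + 6*t**2 + 6*I*sqrt(6) (r(t, C) = 12 + 6*(t*t + I*sqrt(6)) = 12 + 6*(t**2 + I*sqrt(6)) = 12 + (6*t**2 + 6*I*sqrt(6)) = 12 + 6*t**2 + 6*I*sqrt(6))
6938/Q(22 + r(0, -7)) = 6938/(22 + (12 + 6*0**2 + 6*I*sqrt(6))) = 6938/(22 + (12 + 6*0 + 6*I*sqrt(6))) = 6938/(22 + (12 + 0 + 6*I*sqrt(6))) = 6938/(22 + (12 + 6*I*sqrt(6))) = 6938/(34 + 6*I*sqrt(6))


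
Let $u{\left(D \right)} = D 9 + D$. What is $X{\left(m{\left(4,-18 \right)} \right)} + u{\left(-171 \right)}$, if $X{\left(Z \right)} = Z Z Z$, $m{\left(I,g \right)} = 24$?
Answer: $12114$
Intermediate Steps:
$X{\left(Z \right)} = Z^{3}$ ($X{\left(Z \right)} = Z^{2} Z = Z^{3}$)
$u{\left(D \right)} = 10 D$ ($u{\left(D \right)} = 9 D + D = 10 D$)
$X{\left(m{\left(4,-18 \right)} \right)} + u{\left(-171 \right)} = 24^{3} + 10 \left(-171\right) = 13824 - 1710 = 12114$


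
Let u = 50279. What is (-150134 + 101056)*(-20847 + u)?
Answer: -1444463696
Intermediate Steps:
(-150134 + 101056)*(-20847 + u) = (-150134 + 101056)*(-20847 + 50279) = -49078*29432 = -1444463696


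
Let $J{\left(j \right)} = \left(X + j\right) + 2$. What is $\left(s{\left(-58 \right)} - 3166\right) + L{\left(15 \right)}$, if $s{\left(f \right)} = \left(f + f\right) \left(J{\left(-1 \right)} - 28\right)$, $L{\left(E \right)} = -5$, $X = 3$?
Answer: $-387$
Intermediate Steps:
$J{\left(j \right)} = 5 + j$ ($J{\left(j \right)} = \left(3 + j\right) + 2 = 5 + j$)
$s{\left(f \right)} = - 48 f$ ($s{\left(f \right)} = \left(f + f\right) \left(\left(5 - 1\right) - 28\right) = 2 f \left(4 - 28\right) = 2 f \left(-24\right) = - 48 f$)
$\left(s{\left(-58 \right)} - 3166\right) + L{\left(15 \right)} = \left(\left(-48\right) \left(-58\right) - 3166\right) - 5 = \left(2784 - 3166\right) - 5 = -382 - 5 = -387$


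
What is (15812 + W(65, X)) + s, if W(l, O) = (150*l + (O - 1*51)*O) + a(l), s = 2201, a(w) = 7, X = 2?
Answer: 27672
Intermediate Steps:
W(l, O) = 7 + 150*l + O*(-51 + O) (W(l, O) = (150*l + (O - 1*51)*O) + 7 = (150*l + (O - 51)*O) + 7 = (150*l + (-51 + O)*O) + 7 = (150*l + O*(-51 + O)) + 7 = 7 + 150*l + O*(-51 + O))
(15812 + W(65, X)) + s = (15812 + (7 + 2² - 51*2 + 150*65)) + 2201 = (15812 + (7 + 4 - 102 + 9750)) + 2201 = (15812 + 9659) + 2201 = 25471 + 2201 = 27672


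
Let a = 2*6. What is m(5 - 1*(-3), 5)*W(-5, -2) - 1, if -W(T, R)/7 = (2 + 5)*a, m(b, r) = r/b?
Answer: -737/2 ≈ -368.50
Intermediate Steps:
a = 12
W(T, R) = -588 (W(T, R) = -7*(2 + 5)*12 = -49*12 = -7*84 = -588)
m(5 - 1*(-3), 5)*W(-5, -2) - 1 = (5/(5 - 1*(-3)))*(-588) - 1 = (5/(5 + 3))*(-588) - 1 = (5/8)*(-588) - 1 = -735/2 - 1 = -737/2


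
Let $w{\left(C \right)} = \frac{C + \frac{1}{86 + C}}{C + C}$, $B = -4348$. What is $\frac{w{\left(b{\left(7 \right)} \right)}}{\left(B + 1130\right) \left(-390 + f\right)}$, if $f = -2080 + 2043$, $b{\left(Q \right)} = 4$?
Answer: $\frac{361}{989341920} \approx 3.6489 \cdot 10^{-7}$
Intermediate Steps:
$w{\left(C \right)} = \frac{C + \frac{1}{86 + C}}{2 C}$
$f = -37$
$\frac{w{\left(b{\left(7 \right)} \right)}}{\left(B + 1130\right) \left(-390 + f\right)} = \frac{\frac{1}{2} \cdot \frac{1}{4} \frac{1}{86 + 4} \left(1 + 4^{2} + 86 \cdot 4\right)}{\left(-4348 + 1130\right) \left(-390 - 37\right)} = \frac{\frac{1}{2} \cdot \frac{1}{4} \cdot \frac{1}{90} \left(1 + 16 + 344\right)}{\left(-3218\right) \left(-427\right)} = \frac{\frac{1}{2} \cdot \frac{1}{4} \cdot \frac{1}{90} \cdot 361}{1374086} = \frac{361}{720} \cdot \frac{1}{1374086} = \frac{361}{989341920}$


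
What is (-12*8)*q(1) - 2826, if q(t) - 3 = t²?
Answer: -3210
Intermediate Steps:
q(t) = 3 + t²
(-12*8)*q(1) - 2826 = (-12*8)*(3 + 1²) - 2826 = -96*(3 + 1) - 2826 = -96*4 - 2826 = -384 - 2826 = -3210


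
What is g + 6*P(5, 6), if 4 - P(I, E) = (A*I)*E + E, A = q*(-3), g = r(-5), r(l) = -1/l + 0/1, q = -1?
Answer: -2759/5 ≈ -551.80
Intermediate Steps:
r(l) = -1/l (r(l) = -1/l + 0*1 = -1/l + 0 = -1/l)
g = ⅕ (g = -1/(-5) = -1*(-⅕) = ⅕ ≈ 0.20000)
A = 3 (A = -1*(-3) = 3)
P(I, E) = 4 - E - 3*E*I (P(I, E) = 4 - ((3*I)*E + E) = 4 - (3*E*I + E) = 4 - (E + 3*E*I) = 4 + (-E - 3*E*I) = 4 - E - 3*E*I)
g + 6*P(5, 6) = ⅕ + 6*(4 - 1*6 - 3*6*5) = ⅕ + 6*(4 - 6 - 90) = ⅕ + 6*(-92) = ⅕ - 552 = -2759/5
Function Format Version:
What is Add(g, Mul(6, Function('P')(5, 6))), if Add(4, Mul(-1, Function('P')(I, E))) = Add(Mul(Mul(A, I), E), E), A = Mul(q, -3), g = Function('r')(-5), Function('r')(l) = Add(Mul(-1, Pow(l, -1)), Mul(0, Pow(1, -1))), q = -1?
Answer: Rational(-2759, 5) ≈ -551.80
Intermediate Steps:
Function('r')(l) = Mul(-1, Pow(l, -1)) (Function('r')(l) = Add(Mul(-1, Pow(l, -1)), Mul(0, 1)) = Add(Mul(-1, Pow(l, -1)), 0) = Mul(-1, Pow(l, -1)))
g = Rational(1, 5) (g = Mul(-1, Pow(-5, -1)) = Mul(-1, Rational(-1, 5)) = Rational(1, 5) ≈ 0.20000)
A = 3 (A = Mul(-1, -3) = 3)
Function('P')(I, E) = Add(4, Mul(-1, E), Mul(-3, E, I)) (Function('P')(I, E) = Add(4, Mul(-1, Add(Mul(Mul(3, I), E), E))) = Add(4, Mul(-1, Add(Mul(3, E, I), E))) = Add(4, Mul(-1, Add(E, Mul(3, E, I)))) = Add(4, Add(Mul(-1, E), Mul(-3, E, I))) = Add(4, Mul(-1, E), Mul(-3, E, I)))
Add(g, Mul(6, Function('P')(5, 6))) = Add(Rational(1, 5), Mul(6, Add(4, Mul(-1, 6), Mul(-3, 6, 5)))) = Add(Rational(1, 5), Mul(6, Add(4, -6, -90))) = Add(Rational(1, 5), Mul(6, -92)) = Add(Rational(1, 5), -552) = Rational(-2759, 5)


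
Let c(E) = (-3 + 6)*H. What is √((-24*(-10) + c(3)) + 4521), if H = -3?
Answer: 12*√33 ≈ 68.935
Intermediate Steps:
c(E) = -9 (c(E) = (-3 + 6)*(-3) = 3*(-3) = -9)
√((-24*(-10) + c(3)) + 4521) = √((-24*(-10) - 9) + 4521) = √((240 - 9) + 4521) = √(231 + 4521) = √4752 = 12*√33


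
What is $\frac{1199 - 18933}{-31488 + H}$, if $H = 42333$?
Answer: $- \frac{17734}{10845} \approx -1.6352$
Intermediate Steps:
$\frac{1199 - 18933}{-31488 + H} = \frac{1199 - 18933}{-31488 + 42333} = - \frac{17734}{10845}$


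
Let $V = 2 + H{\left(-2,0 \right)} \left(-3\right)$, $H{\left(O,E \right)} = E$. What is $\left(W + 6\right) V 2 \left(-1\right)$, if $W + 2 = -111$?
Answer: $428$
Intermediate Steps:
$W = -113$ ($W = -2 - 111 = -113$)
$V = 2$ ($V = 2 + 0 \left(-3\right) = 2 + 0 = 2$)
$\left(W + 6\right) V 2 \left(-1\right) = \left(-113 + 6\right) 2 \cdot 2 \left(-1\right) = - 107 \cdot 2 \left(-2\right) = \left(-107\right) \left(-4\right) = 428$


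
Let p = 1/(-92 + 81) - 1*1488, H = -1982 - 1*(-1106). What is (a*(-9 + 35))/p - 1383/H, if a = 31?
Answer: 4957237/4779748 ≈ 1.0371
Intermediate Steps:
H = -876 (H = -1982 + 1106 = -876)
p = -16369/11 (p = 1/(-11) - 1488 = -1/11 - 1488 = -16369/11 ≈ -1488.1)
(a*(-9 + 35))/p - 1383/H = (31*(-9 + 35))/(-16369/11) - 1383/(-876) = (31*26)*(-11/16369) - 1383*(-1/876) = 806*(-11/16369) + 461/292 = -8866/16369 + 461/292 = 4957237/4779748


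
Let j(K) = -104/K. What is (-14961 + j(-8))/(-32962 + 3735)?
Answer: 14948/29227 ≈ 0.51145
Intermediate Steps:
(-14961 + j(-8))/(-32962 + 3735) = (-14961 - 104/(-8))/(-32962 + 3735) = (-14961 - 104*(-⅛))/(-29227) = (-14961 + 13)*(-1/29227) = -14948*(-1/29227) = 14948/29227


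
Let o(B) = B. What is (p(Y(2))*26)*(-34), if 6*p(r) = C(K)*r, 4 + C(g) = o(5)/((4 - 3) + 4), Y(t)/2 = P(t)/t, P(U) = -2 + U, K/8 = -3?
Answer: 0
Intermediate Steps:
K = -24 (K = 8*(-3) = -24)
Y(t) = 2*(-2 + t)/t (Y(t) = 2*((-2 + t)/t) = 2*(-2 + t)/t)
C(g) = -3 (C(g) = -4 + 5/((4 - 3) + 4) = -4 + 5/(1 + 4) = -4 + 5/5 = -4 + 5*(1/5) = -4 + 1 = -3)
p(r) = -r/2 (p(r) = (-3*r)/6 = -r/2)
(p(Y(2))*26)*(-34) = (-(2 - 4/2)/2*26)*(-34) = (-(2 - 4*1/2)/2*26)*(-34) = (-(2 - 2)/2*26)*(-34) = (-1/2*0*26)*(-34) = (0*26)*(-34) = 0*(-34) = 0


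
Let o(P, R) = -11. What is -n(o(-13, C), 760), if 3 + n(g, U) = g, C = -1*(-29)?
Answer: 14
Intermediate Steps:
C = 29
n(g, U) = -3 + g
-n(o(-13, C), 760) = -(-3 - 11) = -1*(-14) = 14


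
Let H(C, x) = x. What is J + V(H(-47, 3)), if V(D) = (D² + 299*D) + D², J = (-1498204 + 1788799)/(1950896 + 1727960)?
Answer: 3366443835/3678856 ≈ 915.08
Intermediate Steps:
J = 290595/3678856 ≈ 0.078991
V(D) = 2*D² + 299*D
J + V(H(-47, 3)) = 290595/3678856 + 3*(299 + 2*3) = 290595/3678856 + 3*(299 + 6) = 290595/3678856 + 3*305 = 290595/3678856 + 915 = 3366443835/3678856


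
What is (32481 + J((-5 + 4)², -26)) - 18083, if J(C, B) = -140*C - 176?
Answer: 14082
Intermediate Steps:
J(C, B) = -176 - 140*C
(32481 + J((-5 + 4)², -26)) - 18083 = (32481 + (-176 - 140*(-5 + 4)²)) - 18083 = (32481 + (-176 - 140*(-1)²)) - 18083 = (32481 + (-176 - 140*1)) - 18083 = (32481 + (-176 - 140)) - 18083 = (32481 - 316) - 18083 = 32165 - 18083 = 14082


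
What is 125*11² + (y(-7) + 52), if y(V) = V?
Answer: 15170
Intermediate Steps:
125*11² + (y(-7) + 52) = 125*11² + (-7 + 52) = 125*121 + 45 = 15125 + 45 = 15170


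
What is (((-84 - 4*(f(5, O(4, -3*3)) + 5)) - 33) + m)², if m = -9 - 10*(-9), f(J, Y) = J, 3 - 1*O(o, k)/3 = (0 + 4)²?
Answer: 5776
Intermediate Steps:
O(o, k) = -39 (O(o, k) = 9 - 3*(0 + 4)² = 9 - 3*4² = 9 - 3*16 = 9 - 48 = -39)
m = 81 (m = -9 + 90 = 81)
(((-84 - 4*(f(5, O(4, -3*3)) + 5)) - 33) + m)² = (((-84 - 4*(5 + 5)) - 33) + 81)² = (((-84 - 4*10) - 33) + 81)² = (((-84 - 40) - 33) + 81)² = ((-124 - 33) + 81)² = (-157 + 81)² = (-76)² = 5776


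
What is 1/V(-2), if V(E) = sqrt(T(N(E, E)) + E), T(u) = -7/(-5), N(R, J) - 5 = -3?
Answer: -I*sqrt(15)/3 ≈ -1.291*I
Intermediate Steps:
N(R, J) = 2 (N(R, J) = 5 - 3 = 2)
T(u) = 7/5 (T(u) = -7*(-1/5) = 7/5)
V(E) = sqrt(7/5 + E)
1/V(-2) = 1/(sqrt(35 + 25*(-2))/5) = 1/(sqrt(35 - 50)/5) = 1/(sqrt(-15)/5) = 1/((I*sqrt(15))/5) = 1/(I*sqrt(15)/5) = -I*sqrt(15)/3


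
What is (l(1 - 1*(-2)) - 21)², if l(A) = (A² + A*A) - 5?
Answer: 64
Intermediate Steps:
l(A) = -5 + 2*A² (l(A) = (A² + A²) - 5 = 2*A² - 5 = -5 + 2*A²)
(l(1 - 1*(-2)) - 21)² = ((-5 + 2*(1 - 1*(-2))²) - 21)² = ((-5 + 2*(1 + 2)²) - 21)² = ((-5 + 2*3²) - 21)² = ((-5 + 2*9) - 21)² = ((-5 + 18) - 21)² = (13 - 21)² = (-8)² = 64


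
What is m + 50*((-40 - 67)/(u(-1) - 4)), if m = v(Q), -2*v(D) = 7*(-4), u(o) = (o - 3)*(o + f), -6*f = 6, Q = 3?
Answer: -2647/2 ≈ -1323.5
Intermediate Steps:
f = -1 (f = -⅙*6 = -1)
u(o) = (-1 + o)*(-3 + o) (u(o) = (o - 3)*(o - 1) = (-3 + o)*(-1 + o) = (-1 + o)*(-3 + o))
v(D) = 14 (v(D) = -7*(-4)/2 = -½*(-28) = 14)
m = 14
m + 50*((-40 - 67)/(u(-1) - 4)) = 14 + 50*((-40 - 67)/((3 + (-1)² - 4*(-1)) - 4)) = 14 + 50*(-107/((3 + 1 + 4) - 4)) = 14 + 50*(-107/(8 - 4)) = 14 + 50*(-107/4) = 14 - 2675/2 = -2647/2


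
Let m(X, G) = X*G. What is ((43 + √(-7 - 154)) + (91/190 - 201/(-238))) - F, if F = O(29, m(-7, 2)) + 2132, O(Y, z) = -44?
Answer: -23103763/11305 + I*√161 ≈ -2043.7 + 12.689*I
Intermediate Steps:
m(X, G) = G*X
F = 2088 (F = -44 + 2132 = 2088)
((43 + √(-7 - 154)) + (91/190 - 201/(-238))) - F = ((43 + √(-7 - 154)) + (91/190 - 201/(-238))) - 1*2088 = ((43 + √(-161)) + (91*(1/190) - 201*(-1/238))) - 2088 = ((43 + I*√161) + (91/190 + 201/238)) - 2088 = ((43 + I*√161) + 14962/11305) - 2088 = (501077/11305 + I*√161) - 2088 = -23103763/11305 + I*√161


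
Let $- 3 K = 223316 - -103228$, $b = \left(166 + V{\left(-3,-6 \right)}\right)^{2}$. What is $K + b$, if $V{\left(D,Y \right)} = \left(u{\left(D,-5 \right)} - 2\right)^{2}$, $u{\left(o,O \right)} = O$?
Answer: $-62623$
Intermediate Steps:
$V{\left(D,Y \right)} = 49$ ($V{\left(D,Y \right)} = \left(-5 - 2\right)^{2} = \left(-7\right)^{2} = 49$)
$b = 46225$ ($b = \left(166 + 49\right)^{2} = 215^{2} = 46225$)
$K = -108848$ ($K = - \frac{223316 - -103228}{3} = - \frac{223316 + 103228}{3} = \left(- \frac{1}{3}\right) 326544 = -108848$)
$K + b = -108848 + 46225 = -62623$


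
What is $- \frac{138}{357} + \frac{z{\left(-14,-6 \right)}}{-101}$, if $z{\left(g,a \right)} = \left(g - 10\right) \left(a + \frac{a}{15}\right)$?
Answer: $- \frac{114622}{60095} \approx -1.9073$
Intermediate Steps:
$z{\left(g,a \right)} = \frac{16 a \left(-10 + g\right)}{15}$ ($z{\left(g,a \right)} = \left(-10 + g\right) \left(a + a \frac{1}{15}\right) = \left(-10 + g\right) \left(a + \frac{a}{15}\right) = \left(-10 + g\right) \frac{16 a}{15} = \frac{16 a \left(-10 + g\right)}{15}$)
$- \frac{138}{357} + \frac{z{\left(-14,-6 \right)}}{-101} = - \frac{138}{357} + \frac{\frac{16}{15} \left(-6\right) \left(-10 - 14\right)}{-101} = \left(-138\right) \frac{1}{357} + \frac{16}{15} \left(-6\right) \left(-24\right) \left(- \frac{1}{101}\right) = - \frac{46}{119} + \frac{768}{5} \left(- \frac{1}{101}\right) = - \frac{46}{119} - \frac{768}{505} = - \frac{114622}{60095}$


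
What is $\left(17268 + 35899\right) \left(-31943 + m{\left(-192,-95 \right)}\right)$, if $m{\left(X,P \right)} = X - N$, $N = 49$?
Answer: $-1711126728$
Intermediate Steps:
$m{\left(X,P \right)} = -49 + X$ ($m{\left(X,P \right)} = X - 49 = -49 + X$)
$\left(17268 + 35899\right) \left(-31943 + m{\left(-192,-95 \right)}\right) = \left(17268 + 35899\right) \left(-31943 - 241\right) = 53167 \left(-31943 - 241\right) = 53167 \left(-32184\right) = -1711126728$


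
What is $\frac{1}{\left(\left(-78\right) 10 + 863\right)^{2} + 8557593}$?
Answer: $\frac{1}{8564482} \approx 1.1676 \cdot 10^{-7}$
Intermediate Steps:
$\frac{1}{\left(\left(-78\right) 10 + 863\right)^{2} + 8557593} = \frac{1}{\left(-780 + 863\right)^{2} + 8557593} = \frac{1}{83^{2} + 8557593} = \frac{1}{6889 + 8557593} = \frac{1}{8564482}$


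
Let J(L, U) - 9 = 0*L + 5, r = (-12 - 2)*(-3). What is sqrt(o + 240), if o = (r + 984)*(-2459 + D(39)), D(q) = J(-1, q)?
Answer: 11*I*sqrt(20730) ≈ 1583.8*I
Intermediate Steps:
r = 42 (r = -14*(-3) = 42)
J(L, U) = 14 (J(L, U) = 9 + (0*L + 5) = 9 + (0 + 5) = 9 + 5 = 14)
D(q) = 14
o = -2508570 (o = (42 + 984)*(-2459 + 14) = 1026*(-2445) = -2508570)
sqrt(o + 240) = sqrt(-2508570 + 240) = sqrt(-2508330) = 11*I*sqrt(20730)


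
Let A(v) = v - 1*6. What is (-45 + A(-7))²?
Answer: 3364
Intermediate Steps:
A(v) = -6 + v (A(v) = v - 6 = -6 + v)
(-45 + A(-7))² = (-45 + (-6 - 7))² = (-45 - 13)² = (-58)² = 3364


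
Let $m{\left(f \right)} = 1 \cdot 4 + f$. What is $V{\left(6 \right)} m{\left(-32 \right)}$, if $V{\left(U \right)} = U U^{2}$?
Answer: $-6048$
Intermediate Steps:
$m{\left(f \right)} = 4 + f$
$V{\left(U \right)} = U^{3}$
$V{\left(6 \right)} m{\left(-32 \right)} = 6^{3} \left(4 - 32\right) = 216 \left(-28\right) = -6048$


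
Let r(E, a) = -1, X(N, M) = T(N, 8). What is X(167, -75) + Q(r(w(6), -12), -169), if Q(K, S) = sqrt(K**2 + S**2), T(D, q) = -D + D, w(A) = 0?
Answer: sqrt(28562) ≈ 169.00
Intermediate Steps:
T(D, q) = 0
X(N, M) = 0
X(167, -75) + Q(r(w(6), -12), -169) = 0 + sqrt((-1)**2 + (-169)**2) = 0 + sqrt(1 + 28561) = 0 + sqrt(28562) = sqrt(28562)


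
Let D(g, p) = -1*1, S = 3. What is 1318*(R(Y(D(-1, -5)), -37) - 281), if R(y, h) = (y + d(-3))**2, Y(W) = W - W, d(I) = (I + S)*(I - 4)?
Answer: -370358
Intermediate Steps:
d(I) = (-4 + I)*(3 + I) (d(I) = (I + 3)*(I - 4) = (3 + I)*(-4 + I) = (-4 + I)*(3 + I))
D(g, p) = -1
Y(W) = 0
R(y, h) = y**2 (R(y, h) = (y + (-12 + (-3)**2 - 1*(-3)))**2 = (y + (-12 + 9 + 3))**2 = (y + 0)**2 = y**2)
1318*(R(Y(D(-1, -5)), -37) - 281) = 1318*(0**2 - 281) = 1318*(0 - 281) = 1318*(-281) = -370358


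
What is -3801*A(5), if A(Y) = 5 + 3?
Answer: -30408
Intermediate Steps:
A(Y) = 8
-3801*A(5) = -3801*8 = -30408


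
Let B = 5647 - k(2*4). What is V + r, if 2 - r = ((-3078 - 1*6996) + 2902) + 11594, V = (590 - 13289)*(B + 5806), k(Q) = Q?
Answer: -145344475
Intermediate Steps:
B = 5639 (B = 5647 - 2*4 = 5647 - 1*8 = 5647 - 8 = 5639)
V = -145340055 (V = (590 - 13289)*(5639 + 5806) = -12699*11445 = -145340055)
r = -4420 (r = 2 - (((-3078 - 1*6996) + 2902) + 11594) = 2 - (((-3078 - 6996) + 2902) + 11594) = 2 - ((-10074 + 2902) + 11594) = 2 - (-7172 + 11594) = 2 - 1*4422 = 2 - 4422 = -4420)
V + r = -145340055 - 4420 = -145344475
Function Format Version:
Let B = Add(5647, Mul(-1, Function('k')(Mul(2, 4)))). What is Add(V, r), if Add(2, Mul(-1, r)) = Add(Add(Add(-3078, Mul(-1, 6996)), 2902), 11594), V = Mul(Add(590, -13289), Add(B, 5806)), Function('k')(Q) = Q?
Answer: -145344475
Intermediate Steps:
B = 5639 (B = Add(5647, Mul(-1, Mul(2, 4))) = Add(5647, Mul(-1, 8)) = Add(5647, -8) = 5639)
V = -145340055 (V = Mul(Add(590, -13289), Add(5639, 5806)) = Mul(-12699, 11445) = -145340055)
r = -4420 (r = Add(2, Mul(-1, Add(Add(Add(-3078, Mul(-1, 6996)), 2902), 11594))) = Add(2, Mul(-1, Add(Add(Add(-3078, -6996), 2902), 11594))) = Add(2, Mul(-1, Add(Add(-10074, 2902), 11594))) = Add(2, Mul(-1, Add(-7172, 11594))) = Add(2, Mul(-1, 4422)) = Add(2, -4422) = -4420)
Add(V, r) = Add(-145340055, -4420) = -145344475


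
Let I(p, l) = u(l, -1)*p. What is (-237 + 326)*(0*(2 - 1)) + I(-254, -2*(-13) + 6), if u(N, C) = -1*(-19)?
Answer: -4826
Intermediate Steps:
u(N, C) = 19
I(p, l) = 19*p
(-237 + 326)*(0*(2 - 1)) + I(-254, -2*(-13) + 6) = (-237 + 326)*(0*(2 - 1)) + 19*(-254) = 89*(0*1) - 4826 = 89*0 - 4826 = 0 - 4826 = -4826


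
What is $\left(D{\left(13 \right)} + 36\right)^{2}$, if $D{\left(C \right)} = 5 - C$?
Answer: $784$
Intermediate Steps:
$\left(D{\left(13 \right)} + 36\right)^{2} = \left(\left(5 - 13\right) + 36\right)^{2} = \left(-8 + 36\right)^{2} = 28^{2} = 784$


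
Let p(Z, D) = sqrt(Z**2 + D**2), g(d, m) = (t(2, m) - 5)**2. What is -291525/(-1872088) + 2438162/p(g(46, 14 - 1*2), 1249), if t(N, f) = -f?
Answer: 291525/1872088 + 1219081*sqrt(1643522)/821761 ≈ 1902.0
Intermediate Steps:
g(d, m) = (-5 - m)**2 (g(d, m) = (-m - 5)**2 = (-5 - m)**2)
p(Z, D) = sqrt(D**2 + Z**2)
-291525/(-1872088) + 2438162/p(g(46, 14 - 1*2), 1249) = -291525/(-1872088) + 2438162/(sqrt(1249**2 + ((5 + (14 - 1*2))**2)**2)) = -291525*(-1/1872088) + 2438162/(sqrt(1560001 + ((5 + (14 - 2))**2)**2)) = 291525/1872088 + 2438162/(sqrt(1560001 + ((5 + 12)**2)**2)) = 291525/1872088 + 2438162/(sqrt(1560001 + (17**2)**2)) = 291525/1872088 + 2438162/(sqrt(1560001 + 289**2)) = 291525/1872088 + 2438162/(sqrt(1560001 + 83521)) = 291525/1872088 + 2438162/(sqrt(1643522)) = 291525/1872088 + 2438162*(sqrt(1643522)/1643522) = 291525/1872088 + 1219081*sqrt(1643522)/821761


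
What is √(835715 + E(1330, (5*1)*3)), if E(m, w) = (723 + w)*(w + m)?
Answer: 5*√73133 ≈ 1352.2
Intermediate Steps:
E(m, w) = (723 + w)*(m + w)
√(835715 + E(1330, (5*1)*3)) = √(835715 + (((5*1)*3)² + 723*1330 + 723*((5*1)*3) + 1330*((5*1)*3))) = √(835715 + ((5*3)² + 961590 + 723*(5*3) + 1330*(5*3))) = √(835715 + (15² + 961590 + 723*15 + 1330*15)) = √(835715 + (225 + 961590 + 10845 + 19950)) = √(835715 + 992610) = √1828325 = 5*√73133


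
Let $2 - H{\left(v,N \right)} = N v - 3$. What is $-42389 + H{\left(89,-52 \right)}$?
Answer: $-37756$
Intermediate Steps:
$H{\left(v,N \right)} = 5 - N v$ ($H{\left(v,N \right)} = 2 - \left(N v - 3\right) = 2 - \left(-3 + N v\right) = 5 - N v$)
$-42389 + H{\left(89,-52 \right)} = -42389 - \left(-5 - 4628\right) = -42389 + \left(5 + 4628\right) = -42389 + 4633 = -37756$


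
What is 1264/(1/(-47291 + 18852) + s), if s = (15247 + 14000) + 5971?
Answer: 35946896/1001564701 ≈ 0.035891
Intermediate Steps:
s = 35218 (s = 29247 + 5971 = 35218)
1264/(1/(-47291 + 18852) + s) = 1264/(1/(-47291 + 18852) + 35218) = 1264/(1/(-28439) + 35218) = 1264/(-1/28439 + 35218) = 1264/(1001564701/28439) = 1264*(28439/1001564701) = 35946896/1001564701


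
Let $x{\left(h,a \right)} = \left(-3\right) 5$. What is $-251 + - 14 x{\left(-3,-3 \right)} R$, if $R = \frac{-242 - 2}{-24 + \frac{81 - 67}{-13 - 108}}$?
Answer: $\frac{2733811}{1459} \approx 1873.8$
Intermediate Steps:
$x{\left(h,a \right)} = -15$
$R = \frac{14762}{1459}$ ($R = - \frac{244}{-24 + \frac{81 - 67}{-121}} = - \frac{244}{-24 + 14 \left(- \frac{1}{121}\right)} = - \frac{244}{-24 - \frac{14}{121}} = - \frac{244}{- \frac{2918}{121}} = \left(-244\right) \left(- \frac{121}{2918}\right) = \frac{14762}{1459} \approx 10.118$)
$-251 + - 14 x{\left(-3,-3 \right)} R = -251 + \left(-14\right) \left(-15\right) \frac{14762}{1459} = -251 + 210 \cdot \frac{14762}{1459} = -251 + \frac{3100020}{1459} = \frac{2733811}{1459}$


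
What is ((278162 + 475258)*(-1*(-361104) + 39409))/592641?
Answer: 100584834820/197547 ≈ 5.0917e+5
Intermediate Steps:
((278162 + 475258)*(-1*(-361104) + 39409))/592641 = (753420*(361104 + 39409))*(1/592641) = (753420*400513)*(1/592641) = 301754504460*(1/592641) = 100584834820/197547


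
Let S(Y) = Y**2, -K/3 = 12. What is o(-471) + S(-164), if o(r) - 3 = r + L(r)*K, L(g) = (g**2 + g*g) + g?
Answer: -15929168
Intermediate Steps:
K = -36 (K = -3*12 = -36)
L(g) = g + 2*g**2 (L(g) = (g**2 + g**2) + g = 2*g**2 + g = g + 2*g**2)
o(r) = 3 + r - 36*r*(1 + 2*r) (o(r) = 3 + (r + (r*(1 + 2*r))*(-36)) = 3 + (r - 36*r*(1 + 2*r)) = 3 + r - 36*r*(1 + 2*r))
o(-471) + S(-164) = (3 - 72*(-471)**2 - 35*(-471)) + (-164)**2 = (3 - 72*221841 + 16485) + 26896 = (3 - 15972552 + 16485) + 26896 = -15956064 + 26896 = -15929168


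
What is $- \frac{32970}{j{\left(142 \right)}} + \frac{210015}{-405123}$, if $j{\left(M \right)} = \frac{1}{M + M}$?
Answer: $- \frac{1264453772685}{135041} \approx -9.3635 \cdot 10^{6}$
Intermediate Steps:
$j{\left(M \right)} = \frac{1}{2 M}$
$- \frac{32970}{j{\left(142 \right)}} + \frac{210015}{-405123} = - \frac{32970}{\frac{1}{2} \cdot \frac{1}{142}} + \frac{210015}{-405123} = - \frac{32970}{\frac{1}{2} \cdot \frac{1}{142}} + 210015 \left(- \frac{1}{405123}\right) = - 32970 \frac{1}{\frac{1}{284}} - \frac{70005}{135041} = \left(-32970\right) 284 - \frac{70005}{135041} = -9363480 - \frac{70005}{135041} = - \frac{1264453772685}{135041}$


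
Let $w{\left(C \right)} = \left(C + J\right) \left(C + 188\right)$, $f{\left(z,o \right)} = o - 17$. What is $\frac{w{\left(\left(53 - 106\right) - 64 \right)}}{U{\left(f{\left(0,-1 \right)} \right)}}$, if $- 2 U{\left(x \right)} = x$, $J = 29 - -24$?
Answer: $- \frac{4544}{9} \approx -504.89$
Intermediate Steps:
$J = 53$ ($J = 29 + 24 = 53$)
$f{\left(z,o \right)} = -17 + o$
$U{\left(x \right)} = - \frac{x}{2}$
$w{\left(C \right)} = \left(53 + C\right) \left(188 + C\right)$ ($w{\left(C \right)} = \left(C + 53\right) \left(C + 188\right) = \left(53 + C\right) \left(188 + C\right)$)
$\frac{w{\left(\left(53 - 106\right) - 64 \right)}}{U{\left(f{\left(0,-1 \right)} \right)}} = \frac{9964 + \left(\left(53 - 106\right) - 64\right)^{2} + 241 \left(\left(53 - 106\right) - 64\right)}{\left(- \frac{1}{2}\right) \left(-17 - 1\right)} = \frac{9964 + \left(-53 - 64\right)^{2} + 241 \left(-53 - 64\right)}{\left(- \frac{1}{2}\right) \left(-18\right)} = \frac{9964 + \left(-117\right)^{2} + 241 \left(-117\right)}{9} = \left(9964 + 13689 - 28197\right) \frac{1}{9} = \left(-4544\right) \frac{1}{9} = - \frac{4544}{9}$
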